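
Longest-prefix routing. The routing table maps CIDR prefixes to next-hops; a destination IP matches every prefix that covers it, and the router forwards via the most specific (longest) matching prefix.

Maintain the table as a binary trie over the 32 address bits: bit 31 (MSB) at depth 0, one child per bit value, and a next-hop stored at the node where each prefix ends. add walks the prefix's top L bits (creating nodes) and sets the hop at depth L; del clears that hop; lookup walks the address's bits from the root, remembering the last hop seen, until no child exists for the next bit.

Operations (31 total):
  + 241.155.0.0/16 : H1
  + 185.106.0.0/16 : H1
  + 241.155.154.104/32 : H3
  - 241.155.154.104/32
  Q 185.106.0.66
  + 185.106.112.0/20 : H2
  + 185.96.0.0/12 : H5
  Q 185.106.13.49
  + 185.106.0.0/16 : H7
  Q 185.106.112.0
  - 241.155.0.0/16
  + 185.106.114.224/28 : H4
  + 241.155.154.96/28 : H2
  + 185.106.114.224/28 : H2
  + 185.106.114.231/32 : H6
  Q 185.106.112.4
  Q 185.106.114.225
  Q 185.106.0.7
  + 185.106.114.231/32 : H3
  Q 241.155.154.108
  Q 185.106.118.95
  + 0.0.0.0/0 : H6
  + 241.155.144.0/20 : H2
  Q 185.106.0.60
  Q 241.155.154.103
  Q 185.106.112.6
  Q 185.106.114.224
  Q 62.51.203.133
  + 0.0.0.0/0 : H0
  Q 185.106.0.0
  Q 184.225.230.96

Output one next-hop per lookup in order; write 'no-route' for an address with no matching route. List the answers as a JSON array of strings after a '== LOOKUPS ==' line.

Process each operation:
  add 241.155.0.0/16 -> H1 at depth 16
  add 185.106.0.0/16 -> H1 at depth 16
  add 241.155.154.104/32 -> H3 at depth 32
  - 241.155.154.104/32 clear@32
  Q 185.106.0.66: descend 1011100101101010 ; hops seen [H1] ; pick H1
  add 185.106.112.0/20 -> H2 at depth 20
  add 185.96.0.0/12 -> H5 at depth 12
  Q 185.106.13.49: descend 10111001011010100 ; hops seen [H5,H1] ; pick H1
  add 185.106.0.0/16 -> H7 at depth 16
  Q 185.106.112.0: descend 10111001011010100111 ; hops seen [H5,H7,H2] ; pick H2
  - 241.155.0.0/16 clear@16
  add 185.106.114.224/28 -> H4 at depth 28
  add 241.155.154.96/28 -> H2 at depth 28
  add 185.106.114.224/28 -> H2 at depth 28
  add 185.106.114.231/32 -> H6 at depth 32
  Q 185.106.112.4: descend 1011100101101010011100 ; hops seen [H5,H7,H2] ; pick H2
  Q 185.106.114.225: descend 10111001011010100111001011100 ; hops seen [H5,H7,H2,H2] ; pick H2
  Q 185.106.0.7: descend 10111001011010100 ; hops seen [H5,H7] ; pick H7
  add 185.106.114.231/32 -> H3 at depth 32
  Q 241.155.154.108: descend 11110001100110111001101001101 ; hops seen [H2] ; pick H2
  Q 185.106.118.95: descend 101110010110101001110 ; hops seen [H5,H7,H2] ; pick H2
  add 0.0.0.0/0 -> H6 at depth 0
  add 241.155.144.0/20 -> H2 at depth 20
  Q 185.106.0.60: descend 10111001011010100 ; hops seen [H6,H5,H7] ; pick H7
  Q 241.155.154.103: descend 1111000110011011100110100110 ; hops seen [H6,H2,H2] ; pick H2
  Q 185.106.112.6: descend 1011100101101010011100 ; hops seen [H6,H5,H7,H2] ; pick H2
  Q 185.106.114.224: descend 10111001011010100111001011100 ; hops seen [H6,H5,H7,H2,H2] ; pick H2
  Q 62.51.203.133: descend ε ; hops seen [H6] ; pick H6
  add 0.0.0.0/0 -> H0 at depth 0
  Q 185.106.0.0: descend 10111001011010100 ; hops seen [H0,H5,H7] ; pick H7
  Q 184.225.230.96: descend 1011100 ; hops seen [H0] ; pick H0

== LOOKUPS ==
["H1","H1","H2","H2","H2","H7","H2","H2","H7","H2","H2","H2","H6","H7","H0"]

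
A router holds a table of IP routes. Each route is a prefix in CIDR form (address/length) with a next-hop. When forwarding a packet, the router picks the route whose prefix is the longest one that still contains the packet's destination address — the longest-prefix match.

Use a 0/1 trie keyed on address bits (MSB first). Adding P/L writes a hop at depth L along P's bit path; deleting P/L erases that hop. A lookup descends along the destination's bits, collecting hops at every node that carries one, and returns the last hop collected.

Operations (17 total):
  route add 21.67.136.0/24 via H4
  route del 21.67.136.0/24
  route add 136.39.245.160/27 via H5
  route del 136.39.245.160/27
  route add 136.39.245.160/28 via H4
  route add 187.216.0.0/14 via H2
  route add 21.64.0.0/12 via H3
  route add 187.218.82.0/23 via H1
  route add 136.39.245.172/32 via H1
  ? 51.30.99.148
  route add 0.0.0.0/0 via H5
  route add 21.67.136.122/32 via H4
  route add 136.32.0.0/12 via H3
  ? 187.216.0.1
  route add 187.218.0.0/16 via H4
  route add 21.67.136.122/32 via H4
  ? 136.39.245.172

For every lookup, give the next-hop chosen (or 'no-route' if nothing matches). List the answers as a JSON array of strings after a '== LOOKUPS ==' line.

Process each operation:
  + 21.67.136.0/24 (H4) depth=24
  - 21.67.136.0/24 clear@24
  + 136.39.245.160/27 (H5) depth=27
  - 136.39.245.160/27 clear@27
  + 136.39.245.160/28 (H4) depth=28
  + 187.216.0.0/14 (H2) depth=14
  + 21.64.0.0/12 (H3) depth=12
  + 187.218.82.0/23 (H1) depth=23
  + 136.39.245.172/32 (H1) depth=32
  Q 51.30.99.148: descend 00 ; hops seen [∅] ; pick no-route
  + 0.0.0.0/0 (H5) depth=0
  + 21.67.136.122/32 (H4) depth=32
  + 136.32.0.0/12 (H3) depth=12
  Q 187.216.0.1: descend 10111011110110 ; hops seen [H5,H2] ; pick H2
  + 187.218.0.0/16 (H4) depth=16
  + 21.67.136.122/32 (H4) depth=32
  Q 136.39.245.172: descend 10001000001001111111010110101100 ; hops seen [H5,H3,H4,H1] ; pick H1

== LOOKUPS ==
["no-route","H2","H1"]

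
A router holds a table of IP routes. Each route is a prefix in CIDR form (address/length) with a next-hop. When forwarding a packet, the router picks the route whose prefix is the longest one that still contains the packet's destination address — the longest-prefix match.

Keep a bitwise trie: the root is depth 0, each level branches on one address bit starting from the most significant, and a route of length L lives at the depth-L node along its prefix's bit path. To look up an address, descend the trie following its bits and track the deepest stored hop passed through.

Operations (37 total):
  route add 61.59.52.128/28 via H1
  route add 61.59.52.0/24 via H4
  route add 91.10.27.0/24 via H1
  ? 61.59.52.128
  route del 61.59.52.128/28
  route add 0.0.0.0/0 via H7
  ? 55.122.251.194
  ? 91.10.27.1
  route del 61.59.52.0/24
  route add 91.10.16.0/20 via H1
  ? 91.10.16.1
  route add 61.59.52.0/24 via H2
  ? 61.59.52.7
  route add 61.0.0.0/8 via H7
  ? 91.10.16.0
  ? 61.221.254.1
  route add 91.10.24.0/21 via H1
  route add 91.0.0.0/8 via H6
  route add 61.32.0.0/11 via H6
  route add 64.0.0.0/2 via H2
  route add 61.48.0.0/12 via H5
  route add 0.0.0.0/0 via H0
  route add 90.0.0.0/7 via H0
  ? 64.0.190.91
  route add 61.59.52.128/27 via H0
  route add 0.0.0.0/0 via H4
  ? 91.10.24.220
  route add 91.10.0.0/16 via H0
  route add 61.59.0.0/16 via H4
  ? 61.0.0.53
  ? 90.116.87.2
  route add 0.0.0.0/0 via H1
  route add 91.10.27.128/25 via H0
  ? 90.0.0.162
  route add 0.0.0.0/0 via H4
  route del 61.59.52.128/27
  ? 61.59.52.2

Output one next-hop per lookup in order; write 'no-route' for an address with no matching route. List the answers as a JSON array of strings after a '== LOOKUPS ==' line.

Trace:
  + 61.59.52.128/28 (H1) depth=28
  + 61.59.52.0/24 (H4) depth=24
  + 91.10.27.0/24 (H1) depth=24
  ? 61.59.52.128  path d0:-→d1:-→d2:-→d3:-→d4:-→d5:-→d6:-→d7:-→d8:-→d9:-→d10:-→d11:-→d12:-→d13:-→d14:-→d15:-→d16:-→d17:-→d18:-→d19:-→d20:-→d21:-→d22:-→d23:-→d24:H4→d25:-→d26:-→d27:-→d28:H1  best=H1
  - 61.59.52.128/28 clear@28
  + 0.0.0.0/0 (H7) depth=0
  ? 55.122.251.194  path d0:H7→d1:-→d2:-→d3:-→d4:-  best=H7
  ? 91.10.27.1  path d0:H7→d1:-→d2:-→d3:-→d4:-→d5:-→d6:-→d7:-→d8:-→d9:-→d10:-→d11:-→d12:-→d13:-→d14:-→d15:-→d16:-→d17:-→d18:-→d19:-→d20:-→d21:-→d22:-→d23:-→d24:H1  best=H1
  - 61.59.52.0/24 clear@24
  + 91.10.16.0/20 (H1) depth=20
  ? 91.10.16.1  path d0:H7→d1:-→d2:-→d3:-→d4:-→d5:-→d6:-→d7:-→d8:-→d9:-→d10:-→d11:-→d12:-→d13:-→d14:-→d15:-→d16:-→d17:-→d18:-→d19:-→d20:H1  best=H1
  + 61.59.52.0/24 (H2) depth=24
  ? 61.59.52.7  path d0:H7→d1:-→d2:-→d3:-→d4:-→d5:-→d6:-→d7:-→d8:-→d9:-→d10:-→d11:-→d12:-→d13:-→d14:-→d15:-→d16:-→d17:-→d18:-→d19:-→d20:-→d21:-→d22:-→d23:-→d24:H2  best=H2
  + 61.0.0.0/8 (H7) depth=8
  ? 91.10.16.0  path d0:H7→d1:-→d2:-→d3:-→d4:-→d5:-→d6:-→d7:-→d8:-→d9:-→d10:-→d11:-→d12:-→d13:-→d14:-→d15:-→d16:-→d17:-→d18:-→d19:-→d20:H1  best=H1
  ? 61.221.254.1  path d0:H7→d1:-→d2:-→d3:-→d4:-→d5:-→d6:-→d7:-→d8:H7  best=H7
  + 91.10.24.0/21 (H1) depth=21
  + 91.0.0.0/8 (H6) depth=8
  + 61.32.0.0/11 (H6) depth=11
  + 64.0.0.0/2 (H2) depth=2
  + 61.48.0.0/12 (H5) depth=12
  + 0.0.0.0/0 (H0) depth=0
  + 90.0.0.0/7 (H0) depth=7
  ? 64.0.190.91  path d0:H0→d1:-→d2:H2→d3:-  best=H2
  + 61.59.52.128/27 (H0) depth=27
  + 0.0.0.0/0 (H4) depth=0
  ? 91.10.24.220  path d0:H4→d1:-→d2:H2→d3:-→d4:-→d5:-→d6:-→d7:H0→d8:H6→d9:-→d10:-→d11:-→d12:-→d13:-→d14:-→d15:-→d16:-→d17:-→d18:-→d19:-→d20:H1→d21:H1→d22:-  best=H1
  + 91.10.0.0/16 (H0) depth=16
  + 61.59.0.0/16 (H4) depth=16
  ? 61.0.0.53  path d0:H4→d1:-→d2:-→d3:-→d4:-→d5:-→d6:-→d7:-→d8:H7→d9:-→d10:-  best=H7
  ? 90.116.87.2  path d0:H4→d1:-→d2:H2→d3:-→d4:-→d5:-→d6:-→d7:H0  best=H0
  + 0.0.0.0/0 (H1) depth=0
  + 91.10.27.128/25 (H0) depth=25
  ? 90.0.0.162  path d0:H1→d1:-→d2:H2→d3:-→d4:-→d5:-→d6:-→d7:H0  best=H0
  + 0.0.0.0/0 (H4) depth=0
  - 61.59.52.128/27 clear@27
  ? 61.59.52.2  path d0:H4→d1:-→d2:-→d3:-→d4:-→d5:-→d6:-→d7:-→d8:H7→d9:-→d10:-→d11:H6→d12:H5→d13:-→d14:-→d15:-→d16:H4→d17:-→d18:-→d19:-→d20:-→d21:-→d22:-→d23:-→d24:H2  best=H2

== LOOKUPS ==
["H1","H7","H1","H1","H2","H1","H7","H2","H1","H7","H0","H0","H2"]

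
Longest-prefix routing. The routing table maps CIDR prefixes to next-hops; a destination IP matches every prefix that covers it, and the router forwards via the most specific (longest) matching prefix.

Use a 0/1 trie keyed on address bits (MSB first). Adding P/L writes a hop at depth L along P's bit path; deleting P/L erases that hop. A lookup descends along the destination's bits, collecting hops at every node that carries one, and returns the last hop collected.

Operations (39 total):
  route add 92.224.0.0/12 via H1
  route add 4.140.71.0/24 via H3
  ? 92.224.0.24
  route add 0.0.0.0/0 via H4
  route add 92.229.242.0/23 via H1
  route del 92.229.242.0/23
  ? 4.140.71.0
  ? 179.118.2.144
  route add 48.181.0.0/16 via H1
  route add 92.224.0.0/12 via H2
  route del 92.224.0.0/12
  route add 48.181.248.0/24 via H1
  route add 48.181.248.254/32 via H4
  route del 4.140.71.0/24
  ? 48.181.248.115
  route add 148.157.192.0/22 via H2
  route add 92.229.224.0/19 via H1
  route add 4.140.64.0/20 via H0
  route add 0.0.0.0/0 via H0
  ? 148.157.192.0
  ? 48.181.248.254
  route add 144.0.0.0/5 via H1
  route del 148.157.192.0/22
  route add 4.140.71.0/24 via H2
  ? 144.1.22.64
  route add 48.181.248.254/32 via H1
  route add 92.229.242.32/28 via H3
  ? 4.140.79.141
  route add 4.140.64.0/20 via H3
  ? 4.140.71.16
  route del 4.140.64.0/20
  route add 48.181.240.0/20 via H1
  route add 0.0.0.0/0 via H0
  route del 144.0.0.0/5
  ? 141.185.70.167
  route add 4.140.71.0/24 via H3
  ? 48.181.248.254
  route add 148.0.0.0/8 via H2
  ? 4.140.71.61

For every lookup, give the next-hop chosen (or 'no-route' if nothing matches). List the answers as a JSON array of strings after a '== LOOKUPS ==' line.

Apply in order:
  add 92.224.0.0/12 -> H1 at depth 12
  add 4.140.71.0/24 -> H3 at depth 24
  lookup 92.224.0.24: bits 010111001110 walk d0:-→d1:-→d2:-→d3:-→d4:-→d5:-→d6:-→d7:-→d8:-→d9:-→d10:-→d11:-→d12:H1 -> H1
  add 0.0.0.0/0 -> H4 at depth 0
  add 92.229.242.0/23 -> H1 at depth 23
  - 92.229.242.0/23 clear@23
  lookup 4.140.71.0: bits 000001001000110001000111 walk d0:H4→d1:-→d2:-→d3:-→d4:-→d5:-→d6:-→d7:-→d8:-→d9:-→d10:-→d11:-→d12:-→d13:-→d14:-→d15:-→d16:-→d17:-→d18:-→d19:-→d20:-→d21:-→d22:-→d23:-→d24:H3 -> H3
  lookup 179.118.2.144: bits ε walk d0:H4 -> H4
  add 48.181.0.0/16 -> H1 at depth 16
  add 92.224.0.0/12 -> H2 at depth 12
  - 92.224.0.0/12 clear@12
  add 48.181.248.0/24 -> H1 at depth 24
  add 48.181.248.254/32 -> H4 at depth 32
  - 4.140.71.0/24 clear@24
  lookup 48.181.248.115: bits 001100001011010111111000 walk d0:H4→d1:-→d2:-→d3:-→d4:-→d5:-→d6:-→d7:-→d8:-→d9:-→d10:-→d11:-→d12:-→d13:-→d14:-→d15:-→d16:H1→d17:-→d18:-→d19:-→d20:-→d21:-→d22:-→d23:-→d24:H1 -> H1
  add 148.157.192.0/22 -> H2 at depth 22
  add 92.229.224.0/19 -> H1 at depth 19
  add 4.140.64.0/20 -> H0 at depth 20
  add 0.0.0.0/0 -> H0 at depth 0
  lookup 148.157.192.0: bits 1001010010011101110000 walk d0:H0→d1:-→d2:-→d3:-→d4:-→d5:-→d6:-→d7:-→d8:-→d9:-→d10:-→d11:-→d12:-→d13:-→d14:-→d15:-→d16:-→d17:-→d18:-→d19:-→d20:-→d21:-→d22:H2 -> H2
  lookup 48.181.248.254: bits 00110000101101011111100011111110 walk d0:H0→d1:-→d2:-→d3:-→d4:-→d5:-→d6:-→d7:-→d8:-→d9:-→d10:-→d11:-→d12:-→d13:-→d14:-→d15:-→d16:H1→d17:-→d18:-→d19:-→d20:-→d21:-→d22:-→d23:-→d24:H1→d25:-→d26:-→d27:-→d28:-→d29:-→d30:-→d31:-→d32:H4 -> H4
  add 144.0.0.0/5 -> H1 at depth 5
  - 148.157.192.0/22 clear@22
  add 4.140.71.0/24 -> H2 at depth 24
  lookup 144.1.22.64: bits 10010 walk d0:H0→d1:-→d2:-→d3:-→d4:-→d5:H1 -> H1
  add 48.181.248.254/32 -> H1 at depth 32
  add 92.229.242.32/28 -> H3 at depth 28
  lookup 4.140.79.141: bits 00000100100011000100 walk d0:H0→d1:-→d2:-→d3:-→d4:-→d5:-→d6:-→d7:-→d8:-→d9:-→d10:-→d11:-→d12:-→d13:-→d14:-→d15:-→d16:-→d17:-→d18:-→d19:-→d20:H0 -> H0
  add 4.140.64.0/20 -> H3 at depth 20
  lookup 4.140.71.16: bits 000001001000110001000111 walk d0:H0→d1:-→d2:-→d3:-→d4:-→d5:-→d6:-→d7:-→d8:-→d9:-→d10:-→d11:-→d12:-→d13:-→d14:-→d15:-→d16:-→d17:-→d18:-→d19:-→d20:H3→d21:-→d22:-→d23:-→d24:H2 -> H2
  - 4.140.64.0/20 clear@20
  add 48.181.240.0/20 -> H1 at depth 20
  add 0.0.0.0/0 -> H0 at depth 0
  - 144.0.0.0/5 clear@5
  lookup 141.185.70.167: bits 100 walk d0:H0→d1:-→d2:-→d3:- -> H0
  add 4.140.71.0/24 -> H3 at depth 24
  lookup 48.181.248.254: bits 00110000101101011111100011111110 walk d0:H0→d1:-→d2:-→d3:-→d4:-→d5:-→d6:-→d7:-→d8:-→d9:-→d10:-→d11:-→d12:-→d13:-→d14:-→d15:-→d16:H1→d17:-→d18:-→d19:-→d20:H1→d21:-→d22:-→d23:-→d24:H1→d25:-→d26:-→d27:-→d28:-→d29:-→d30:-→d31:-→d32:H1 -> H1
  add 148.0.0.0/8 -> H2 at depth 8
  lookup 4.140.71.61: bits 000001001000110001000111 walk d0:H0→d1:-→d2:-→d3:-→d4:-→d5:-→d6:-→d7:-→d8:-→d9:-→d10:-→d11:-→d12:-→d13:-→d14:-→d15:-→d16:-→d17:-→d18:-→d19:-→d20:-→d21:-→d22:-→d23:-→d24:H3 -> H3

== LOOKUPS ==
["H1","H3","H4","H1","H2","H4","H1","H0","H2","H0","H1","H3"]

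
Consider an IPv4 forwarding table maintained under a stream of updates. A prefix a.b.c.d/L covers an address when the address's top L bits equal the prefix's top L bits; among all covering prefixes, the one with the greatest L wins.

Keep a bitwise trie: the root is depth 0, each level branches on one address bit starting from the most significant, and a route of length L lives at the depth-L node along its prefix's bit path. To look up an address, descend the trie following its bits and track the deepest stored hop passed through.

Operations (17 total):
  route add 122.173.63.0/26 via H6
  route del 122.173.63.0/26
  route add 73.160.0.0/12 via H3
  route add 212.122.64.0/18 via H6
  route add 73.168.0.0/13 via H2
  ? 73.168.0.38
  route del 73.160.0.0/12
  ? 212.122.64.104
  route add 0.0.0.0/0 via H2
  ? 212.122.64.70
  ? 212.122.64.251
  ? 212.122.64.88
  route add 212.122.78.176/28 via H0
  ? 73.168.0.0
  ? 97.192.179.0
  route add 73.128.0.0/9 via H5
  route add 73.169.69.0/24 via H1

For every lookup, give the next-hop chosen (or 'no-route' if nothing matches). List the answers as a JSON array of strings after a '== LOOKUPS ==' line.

Trace:
  + 122.173.63.0/26 (H6) depth=26
  del 122.173.63.0/26 (clear depth 26)
  + 73.160.0.0/12 (H3) depth=12
  + 212.122.64.0/18 (H6) depth=18
  + 73.168.0.0/13 (H2) depth=13
  ? 73.168.0.38  path d0:-→d1:-→d2:-→d3:-→d4:-→d5:-→d6:-→d7:-→d8:-→d9:-→d10:-→d11:-→d12:H3→d13:H2  best=H2
  del 73.160.0.0/12 (clear depth 12)
  ? 212.122.64.104  path d0:-→d1:-→d2:-→d3:-→d4:-→d5:-→d6:-→d7:-→d8:-→d9:-→d10:-→d11:-→d12:-→d13:-→d14:-→d15:-→d16:-→d17:-→d18:H6  best=H6
  + 0.0.0.0/0 (H2) depth=0
  ? 212.122.64.70  path d0:H2→d1:-→d2:-→d3:-→d4:-→d5:-→d6:-→d7:-→d8:-→d9:-→d10:-→d11:-→d12:-→d13:-→d14:-→d15:-→d16:-→d17:-→d18:H6  best=H6
  ? 212.122.64.251  path d0:H2→d1:-→d2:-→d3:-→d4:-→d5:-→d6:-→d7:-→d8:-→d9:-→d10:-→d11:-→d12:-→d13:-→d14:-→d15:-→d16:-→d17:-→d18:H6  best=H6
  ? 212.122.64.88  path d0:H2→d1:-→d2:-→d3:-→d4:-→d5:-→d6:-→d7:-→d8:-→d9:-→d10:-→d11:-→d12:-→d13:-→d14:-→d15:-→d16:-→d17:-→d18:H6  best=H6
  + 212.122.78.176/28 (H0) depth=28
  ? 73.168.0.0  path d0:H2→d1:-→d2:-→d3:-→d4:-→d5:-→d6:-→d7:-→d8:-→d9:-→d10:-→d11:-→d12:-→d13:H2  best=H2
  ? 97.192.179.0  path d0:H2→d1:-→d2:-→d3:-  best=H2
  + 73.128.0.0/9 (H5) depth=9
  + 73.169.69.0/24 (H1) depth=24

== LOOKUPS ==
["H2","H6","H6","H6","H6","H2","H2"]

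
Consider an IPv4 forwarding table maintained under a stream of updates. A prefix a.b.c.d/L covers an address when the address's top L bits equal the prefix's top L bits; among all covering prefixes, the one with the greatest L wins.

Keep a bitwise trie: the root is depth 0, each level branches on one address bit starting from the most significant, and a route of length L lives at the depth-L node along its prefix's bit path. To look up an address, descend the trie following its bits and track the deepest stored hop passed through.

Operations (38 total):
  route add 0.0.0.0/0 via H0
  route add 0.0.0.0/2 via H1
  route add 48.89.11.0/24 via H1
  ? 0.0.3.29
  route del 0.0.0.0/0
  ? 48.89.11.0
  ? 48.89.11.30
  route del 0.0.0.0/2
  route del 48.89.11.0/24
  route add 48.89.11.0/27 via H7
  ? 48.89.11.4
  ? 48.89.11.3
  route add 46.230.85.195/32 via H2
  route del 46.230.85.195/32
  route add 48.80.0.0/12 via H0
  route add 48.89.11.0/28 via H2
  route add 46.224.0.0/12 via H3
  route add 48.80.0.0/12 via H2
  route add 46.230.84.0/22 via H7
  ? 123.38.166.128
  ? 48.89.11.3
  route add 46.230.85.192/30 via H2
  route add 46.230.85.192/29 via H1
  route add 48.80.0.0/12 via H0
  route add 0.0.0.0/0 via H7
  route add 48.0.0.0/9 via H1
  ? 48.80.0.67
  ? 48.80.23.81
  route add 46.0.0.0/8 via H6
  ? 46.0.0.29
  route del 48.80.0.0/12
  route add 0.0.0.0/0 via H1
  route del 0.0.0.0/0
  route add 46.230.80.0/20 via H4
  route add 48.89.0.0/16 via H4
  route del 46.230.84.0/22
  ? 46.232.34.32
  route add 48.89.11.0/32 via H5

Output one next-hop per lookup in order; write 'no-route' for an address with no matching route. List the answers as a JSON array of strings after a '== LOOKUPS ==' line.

Process each operation:
  + 0.0.0.0/0 (H0) depth=0
  + 0.0.0.0/2 (H1) depth=2
  + 48.89.11.0/24 (H1) depth=24
  ? 0.0.3.29  path d0:H0→d1:-→d2:H1  best=H1
  - 0.0.0.0/0 clear@0
  ? 48.89.11.0  path d0:-→d1:-→d2:H1→d3:-→d4:-→d5:-→d6:-→d7:-→d8:-→d9:-→d10:-→d11:-→d12:-→d13:-→d14:-→d15:-→d16:-→d17:-→d18:-→d19:-→d20:-→d21:-→d22:-→d23:-→d24:H1  best=H1
  ? 48.89.11.30  path d0:-→d1:-→d2:H1→d3:-→d4:-→d5:-→d6:-→d7:-→d8:-→d9:-→d10:-→d11:-→d12:-→d13:-→d14:-→d15:-→d16:-→d17:-→d18:-→d19:-→d20:-→d21:-→d22:-→d23:-→d24:H1  best=H1
  - 0.0.0.0/2 clear@2
  - 48.89.11.0/24 clear@24
  + 48.89.11.0/27 (H7) depth=27
  ? 48.89.11.4  path d0:-→d1:-→d2:-→d3:-→d4:-→d5:-→d6:-→d7:-→d8:-→d9:-→d10:-→d11:-→d12:-→d13:-→d14:-→d15:-→d16:-→d17:-→d18:-→d19:-→d20:-→d21:-→d22:-→d23:-→d24:-→d25:-→d26:-→d27:H7  best=H7
  ? 48.89.11.3  path d0:-→d1:-→d2:-→d3:-→d4:-→d5:-→d6:-→d7:-→d8:-→d9:-→d10:-→d11:-→d12:-→d13:-→d14:-→d15:-→d16:-→d17:-→d18:-→d19:-→d20:-→d21:-→d22:-→d23:-→d24:-→d25:-→d26:-→d27:H7  best=H7
  + 46.230.85.195/32 (H2) depth=32
  - 46.230.85.195/32 clear@32
  + 48.80.0.0/12 (H0) depth=12
  + 48.89.11.0/28 (H2) depth=28
  + 46.224.0.0/12 (H3) depth=12
  + 48.80.0.0/12 (H2) depth=12
  + 46.230.84.0/22 (H7) depth=22
  ? 123.38.166.128  path d0:-→d1:-  best=no-route
  ? 48.89.11.3  path d0:-→d1:-→d2:-→d3:-→d4:-→d5:-→d6:-→d7:-→d8:-→d9:-→d10:-→d11:-→d12:H2→d13:-→d14:-→d15:-→d16:-→d17:-→d18:-→d19:-→d20:-→d21:-→d22:-→d23:-→d24:-→d25:-→d26:-→d27:H7→d28:H2  best=H2
  + 46.230.85.192/30 (H2) depth=30
  + 46.230.85.192/29 (H1) depth=29
  + 48.80.0.0/12 (H0) depth=12
  + 0.0.0.0/0 (H7) depth=0
  + 48.0.0.0/9 (H1) depth=9
  ? 48.80.0.67  path d0:H7→d1:-→d2:-→d3:-→d4:-→d5:-→d6:-→d7:-→d8:-→d9:H1→d10:-→d11:-→d12:H0  best=H0
  ? 48.80.23.81  path d0:H7→d1:-→d2:-→d3:-→d4:-→d5:-→d6:-→d7:-→d8:-→d9:H1→d10:-→d11:-→d12:H0  best=H0
  + 46.0.0.0/8 (H6) depth=8
  ? 46.0.0.29  path d0:H7→d1:-→d2:-→d3:-→d4:-→d5:-→d6:-→d7:-→d8:H6  best=H6
  - 48.80.0.0/12 clear@12
  + 0.0.0.0/0 (H1) depth=0
  - 0.0.0.0/0 clear@0
  + 46.230.80.0/20 (H4) depth=20
  + 48.89.0.0/16 (H4) depth=16
  - 46.230.84.0/22 clear@22
  ? 46.232.34.32  path d0:-→d1:-→d2:-→d3:-→d4:-→d5:-→d6:-→d7:-→d8:H6→d9:-→d10:-→d11:-→d12:H3  best=H3
  + 48.89.11.0/32 (H5) depth=32

== LOOKUPS ==
["H1","H1","H1","H7","H7","no-route","H2","H0","H0","H6","H3"]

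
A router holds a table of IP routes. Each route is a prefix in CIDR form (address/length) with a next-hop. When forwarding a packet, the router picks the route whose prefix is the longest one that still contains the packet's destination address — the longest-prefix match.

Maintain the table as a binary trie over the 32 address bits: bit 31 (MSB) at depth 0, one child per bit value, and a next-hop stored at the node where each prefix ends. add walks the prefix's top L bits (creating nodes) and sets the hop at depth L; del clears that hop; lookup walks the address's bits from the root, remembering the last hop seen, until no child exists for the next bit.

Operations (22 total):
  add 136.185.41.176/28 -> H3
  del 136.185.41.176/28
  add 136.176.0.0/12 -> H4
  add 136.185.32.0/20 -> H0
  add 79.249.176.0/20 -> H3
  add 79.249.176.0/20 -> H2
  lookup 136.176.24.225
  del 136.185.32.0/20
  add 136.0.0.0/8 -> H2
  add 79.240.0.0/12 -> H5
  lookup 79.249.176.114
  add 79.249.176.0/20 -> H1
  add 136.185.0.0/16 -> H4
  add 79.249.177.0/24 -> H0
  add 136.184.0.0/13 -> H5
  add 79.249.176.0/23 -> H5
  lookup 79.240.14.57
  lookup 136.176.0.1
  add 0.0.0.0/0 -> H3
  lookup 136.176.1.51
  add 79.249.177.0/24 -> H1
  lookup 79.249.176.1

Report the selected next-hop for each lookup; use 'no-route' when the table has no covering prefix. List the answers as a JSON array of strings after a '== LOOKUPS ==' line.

Trace:
  + 136.185.41.176/28 (H3) depth=28
  - 136.185.41.176/28 clear@28
  + 136.176.0.0/12 (H4) depth=12
  + 136.185.32.0/20 (H0) depth=20
  + 79.249.176.0/20 (H3) depth=20
  + 79.249.176.0/20 (H2) depth=20
  Q 136.176.24.225: descend 100010001011 ; hops seen [H4] ; pick H4
  - 136.185.32.0/20 clear@20
  + 136.0.0.0/8 (H2) depth=8
  + 79.240.0.0/12 (H5) depth=12
  Q 79.249.176.114: descend 01001111111110011011 ; hops seen [H5,H2] ; pick H2
  + 79.249.176.0/20 (H1) depth=20
  + 136.185.0.0/16 (H4) depth=16
  + 79.249.177.0/24 (H0) depth=24
  + 136.184.0.0/13 (H5) depth=13
  + 79.249.176.0/23 (H5) depth=23
  Q 79.240.14.57: descend 010011111111 ; hops seen [H5] ; pick H5
  Q 136.176.0.1: descend 100010001011 ; hops seen [H2,H4] ; pick H4
  + 0.0.0.0/0 (H3) depth=0
  Q 136.176.1.51: descend 100010001011 ; hops seen [H3,H2,H4] ; pick H4
  + 79.249.177.0/24 (H1) depth=24
  Q 79.249.176.1: descend 01001111111110011011000 ; hops seen [H3,H5,H1,H5] ; pick H5

== LOOKUPS ==
["H4","H2","H5","H4","H4","H5"]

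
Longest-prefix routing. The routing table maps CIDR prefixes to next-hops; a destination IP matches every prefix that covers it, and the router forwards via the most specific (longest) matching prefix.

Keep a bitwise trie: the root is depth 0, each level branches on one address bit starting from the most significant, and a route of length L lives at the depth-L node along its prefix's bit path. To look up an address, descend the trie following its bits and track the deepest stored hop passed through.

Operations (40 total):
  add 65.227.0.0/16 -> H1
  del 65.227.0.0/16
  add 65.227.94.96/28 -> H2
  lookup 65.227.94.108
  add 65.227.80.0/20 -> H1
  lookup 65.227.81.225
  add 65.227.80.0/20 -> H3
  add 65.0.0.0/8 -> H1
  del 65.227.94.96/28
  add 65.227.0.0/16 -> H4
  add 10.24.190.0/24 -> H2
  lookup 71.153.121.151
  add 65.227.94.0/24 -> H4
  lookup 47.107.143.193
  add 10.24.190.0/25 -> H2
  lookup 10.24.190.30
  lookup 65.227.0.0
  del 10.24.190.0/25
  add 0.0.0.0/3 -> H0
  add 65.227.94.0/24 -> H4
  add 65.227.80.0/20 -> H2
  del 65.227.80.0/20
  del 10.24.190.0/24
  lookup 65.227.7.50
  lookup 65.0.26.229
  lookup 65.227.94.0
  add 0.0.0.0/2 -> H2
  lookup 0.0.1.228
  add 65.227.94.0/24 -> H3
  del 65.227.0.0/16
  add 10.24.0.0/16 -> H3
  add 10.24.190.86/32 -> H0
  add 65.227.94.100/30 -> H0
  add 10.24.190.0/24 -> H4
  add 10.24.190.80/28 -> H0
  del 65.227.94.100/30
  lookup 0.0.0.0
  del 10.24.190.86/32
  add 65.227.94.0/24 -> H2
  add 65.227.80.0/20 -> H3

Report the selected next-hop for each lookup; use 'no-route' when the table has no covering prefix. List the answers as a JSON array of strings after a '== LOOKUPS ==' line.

Process each operation:
  add 65.227.0.0/16 -> H1 at depth 16
  - 65.227.0.0/16 clear@16
  add 65.227.94.96/28 -> H2 at depth 28
  Q 65.227.94.108: descend 0100000111100011010111100110 ; hops seen [H2] ; pick H2
  add 65.227.80.0/20 -> H1 at depth 20
  Q 65.227.81.225: descend 01000001111000110101 ; hops seen [H1] ; pick H1
  add 65.227.80.0/20 -> H3 at depth 20
  add 65.0.0.0/8 -> H1 at depth 8
  - 65.227.94.96/28 clear@28
  add 65.227.0.0/16 -> H4 at depth 16
  add 10.24.190.0/24 -> H2 at depth 24
  Q 71.153.121.151: descend 01000 ; hops seen [∅] ; pick no-route
  add 65.227.94.0/24 -> H4 at depth 24
  Q 47.107.143.193: descend 00 ; hops seen [∅] ; pick no-route
  add 10.24.190.0/25 -> H2 at depth 25
  Q 10.24.190.30: descend 0000101000011000101111100 ; hops seen [H2,H2] ; pick H2
  Q 65.227.0.0: descend 01000001111000110 ; hops seen [H1,H4] ; pick H4
  - 10.24.190.0/25 clear@25
  add 0.0.0.0/3 -> H0 at depth 3
  add 65.227.94.0/24 -> H4 at depth 24
  add 65.227.80.0/20 -> H2 at depth 20
  - 65.227.80.0/20 clear@20
  - 10.24.190.0/24 clear@24
  Q 65.227.7.50: descend 01000001111000110 ; hops seen [H1,H4] ; pick H4
  Q 65.0.26.229: descend 01000001 ; hops seen [H1] ; pick H1
  Q 65.227.94.0: descend 0100000111100011010111100 ; hops seen [H1,H4,H4] ; pick H4
  add 0.0.0.0/2 -> H2 at depth 2
  Q 0.0.1.228: descend 0000 ; hops seen [H2,H0] ; pick H0
  add 65.227.94.0/24 -> H3 at depth 24
  - 65.227.0.0/16 clear@16
  add 10.24.0.0/16 -> H3 at depth 16
  add 10.24.190.86/32 -> H0 at depth 32
  add 65.227.94.100/30 -> H0 at depth 30
  add 10.24.190.0/24 -> H4 at depth 24
  add 10.24.190.80/28 -> H0 at depth 28
  - 65.227.94.100/30 clear@30
  Q 0.0.0.0: descend 0000 ; hops seen [H2,H0] ; pick H0
  - 10.24.190.86/32 clear@32
  add 65.227.94.0/24 -> H2 at depth 24
  add 65.227.80.0/20 -> H3 at depth 20

== LOOKUPS ==
["H2","H1","no-route","no-route","H2","H4","H4","H1","H4","H0","H0"]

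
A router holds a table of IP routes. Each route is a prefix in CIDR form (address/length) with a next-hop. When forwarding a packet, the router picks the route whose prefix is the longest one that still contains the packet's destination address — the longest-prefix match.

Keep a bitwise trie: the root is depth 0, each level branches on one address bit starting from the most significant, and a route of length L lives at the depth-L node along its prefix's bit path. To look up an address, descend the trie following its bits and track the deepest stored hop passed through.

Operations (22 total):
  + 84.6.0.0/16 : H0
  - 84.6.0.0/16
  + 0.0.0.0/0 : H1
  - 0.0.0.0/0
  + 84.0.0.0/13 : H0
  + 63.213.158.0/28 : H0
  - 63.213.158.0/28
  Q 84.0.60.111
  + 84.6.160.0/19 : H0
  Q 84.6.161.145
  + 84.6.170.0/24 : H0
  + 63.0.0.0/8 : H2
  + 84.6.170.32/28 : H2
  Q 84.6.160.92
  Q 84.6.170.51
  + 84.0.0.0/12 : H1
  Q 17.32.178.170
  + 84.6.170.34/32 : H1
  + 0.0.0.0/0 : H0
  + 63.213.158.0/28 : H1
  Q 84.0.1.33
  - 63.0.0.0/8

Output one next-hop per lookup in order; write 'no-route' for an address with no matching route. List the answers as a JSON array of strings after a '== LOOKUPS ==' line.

Apply in order:
  + 84.6.0.0/16 (H0) depth=16
  del 84.6.0.0/16 (clear depth 16)
  + 0.0.0.0/0 (H1) depth=0
  del 0.0.0.0/0 (clear depth 0)
  + 84.0.0.0/13 (H0) depth=13
  + 63.213.158.0/28 (H0) depth=28
  del 63.213.158.0/28 (clear depth 28)
  lookup 84.0.60.111: bits 0101010000000 walk d0:-→d1:-→d2:-→d3:-→d4:-→d5:-→d6:-→d7:-→d8:-→d9:-→d10:-→d11:-→d12:-→d13:H0 -> H0
  + 84.6.160.0/19 (H0) depth=19
  lookup 84.6.161.145: bits 0101010000000110101 walk d0:-→d1:-→d2:-→d3:-→d4:-→d5:-→d6:-→d7:-→d8:-→d9:-→d10:-→d11:-→d12:-→d13:H0→d14:-→d15:-→d16:-→d17:-→d18:-→d19:H0 -> H0
  + 84.6.170.0/24 (H0) depth=24
  + 63.0.0.0/8 (H2) depth=8
  + 84.6.170.32/28 (H2) depth=28
  lookup 84.6.160.92: bits 01010100000001101010 walk d0:-→d1:-→d2:-→d3:-→d4:-→d5:-→d6:-→d7:-→d8:-→d9:-→d10:-→d11:-→d12:-→d13:H0→d14:-→d15:-→d16:-→d17:-→d18:-→d19:H0→d20:- -> H0
  lookup 84.6.170.51: bits 010101000000011010101010001 walk d0:-→d1:-→d2:-→d3:-→d4:-→d5:-→d6:-→d7:-→d8:-→d9:-→d10:-→d11:-→d12:-→d13:H0→d14:-→d15:-→d16:-→d17:-→d18:-→d19:H0→d20:-→d21:-→d22:-→d23:-→d24:H0→d25:-→d26:-→d27:- -> H0
  + 84.0.0.0/12 (H1) depth=12
  lookup 17.32.178.170: bits 00 walk d0:-→d1:-→d2:- -> no-route
  + 84.6.170.34/32 (H1) depth=32
  + 0.0.0.0/0 (H0) depth=0
  + 63.213.158.0/28 (H1) depth=28
  lookup 84.0.1.33: bits 0101010000000 walk d0:H0→d1:-→d2:-→d3:-→d4:-→d5:-→d6:-→d7:-→d8:-→d9:-→d10:-→d11:-→d12:H1→d13:H0 -> H0
  del 63.0.0.0/8 (clear depth 8)

== LOOKUPS ==
["H0","H0","H0","H0","no-route","H0"]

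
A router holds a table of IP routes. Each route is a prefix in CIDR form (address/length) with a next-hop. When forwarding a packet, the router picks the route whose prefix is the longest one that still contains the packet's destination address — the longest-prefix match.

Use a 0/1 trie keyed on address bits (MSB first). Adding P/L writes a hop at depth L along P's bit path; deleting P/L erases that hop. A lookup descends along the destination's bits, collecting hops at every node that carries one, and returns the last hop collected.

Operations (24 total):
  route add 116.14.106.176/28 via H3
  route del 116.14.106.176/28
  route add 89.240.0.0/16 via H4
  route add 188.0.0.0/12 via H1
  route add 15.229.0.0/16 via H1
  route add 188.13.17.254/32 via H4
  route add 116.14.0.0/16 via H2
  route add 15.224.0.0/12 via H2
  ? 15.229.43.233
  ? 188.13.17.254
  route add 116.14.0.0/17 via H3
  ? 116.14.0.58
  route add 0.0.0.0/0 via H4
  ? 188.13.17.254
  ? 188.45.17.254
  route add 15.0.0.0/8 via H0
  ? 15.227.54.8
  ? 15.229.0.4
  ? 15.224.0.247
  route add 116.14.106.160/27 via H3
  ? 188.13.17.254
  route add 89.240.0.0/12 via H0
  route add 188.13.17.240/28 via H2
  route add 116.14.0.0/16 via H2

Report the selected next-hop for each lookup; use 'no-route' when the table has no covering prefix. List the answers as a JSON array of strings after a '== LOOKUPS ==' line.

Trace:
  add 116.14.106.176/28 -> H3 at depth 28
  del 116.14.106.176/28 (clear depth 28)
  add 89.240.0.0/16 -> H4 at depth 16
  add 188.0.0.0/12 -> H1 at depth 12
  add 15.229.0.0/16 -> H1 at depth 16
  add 188.13.17.254/32 -> H4 at depth 32
  add 116.14.0.0/16 -> H2 at depth 16
  add 15.224.0.0/12 -> H2 at depth 12
  ? 15.229.43.233  path d0:-→d1:-→d2:-→d3:-→d4:-→d5:-→d6:-→d7:-→d8:-→d9:-→d10:-→d11:-→d12:H2→d13:-→d14:-→d15:-→d16:H1  best=H1
  ? 188.13.17.254  path d0:-→d1:-→d2:-→d3:-→d4:-→d5:-→d6:-→d7:-→d8:-→d9:-→d10:-→d11:-→d12:H1→d13:-→d14:-→d15:-→d16:-→d17:-→d18:-→d19:-→d20:-→d21:-→d22:-→d23:-→d24:-→d25:-→d26:-→d27:-→d28:-→d29:-→d30:-→d31:-→d32:H4  best=H4
  add 116.14.0.0/17 -> H3 at depth 17
  ? 116.14.0.58  path d0:-→d1:-→d2:-→d3:-→d4:-→d5:-→d6:-→d7:-→d8:-→d9:-→d10:-→d11:-→d12:-→d13:-→d14:-→d15:-→d16:H2→d17:H3  best=H3
  add 0.0.0.0/0 -> H4 at depth 0
  ? 188.13.17.254  path d0:H4→d1:-→d2:-→d3:-→d4:-→d5:-→d6:-→d7:-→d8:-→d9:-→d10:-→d11:-→d12:H1→d13:-→d14:-→d15:-→d16:-→d17:-→d18:-→d19:-→d20:-→d21:-→d22:-→d23:-→d24:-→d25:-→d26:-→d27:-→d28:-→d29:-→d30:-→d31:-→d32:H4  best=H4
  ? 188.45.17.254  path d0:H4→d1:-→d2:-→d3:-→d4:-→d5:-→d6:-→d7:-→d8:-→d9:-→d10:-  best=H4
  add 15.0.0.0/8 -> H0 at depth 8
  ? 15.227.54.8  path d0:H4→d1:-→d2:-→d3:-→d4:-→d5:-→d6:-→d7:-→d8:H0→d9:-→d10:-→d11:-→d12:H2→d13:-  best=H2
  ? 15.229.0.4  path d0:H4→d1:-→d2:-→d3:-→d4:-→d5:-→d6:-→d7:-→d8:H0→d9:-→d10:-→d11:-→d12:H2→d13:-→d14:-→d15:-→d16:H1  best=H1
  ? 15.224.0.247  path d0:H4→d1:-→d2:-→d3:-→d4:-→d5:-→d6:-→d7:-→d8:H0→d9:-→d10:-→d11:-→d12:H2→d13:-  best=H2
  add 116.14.106.160/27 -> H3 at depth 27
  ? 188.13.17.254  path d0:H4→d1:-→d2:-→d3:-→d4:-→d5:-→d6:-→d7:-→d8:-→d9:-→d10:-→d11:-→d12:H1→d13:-→d14:-→d15:-→d16:-→d17:-→d18:-→d19:-→d20:-→d21:-→d22:-→d23:-→d24:-→d25:-→d26:-→d27:-→d28:-→d29:-→d30:-→d31:-→d32:H4  best=H4
  add 89.240.0.0/12 -> H0 at depth 12
  add 188.13.17.240/28 -> H2 at depth 28
  add 116.14.0.0/16 -> H2 at depth 16

== LOOKUPS ==
["H1","H4","H3","H4","H4","H2","H1","H2","H4"]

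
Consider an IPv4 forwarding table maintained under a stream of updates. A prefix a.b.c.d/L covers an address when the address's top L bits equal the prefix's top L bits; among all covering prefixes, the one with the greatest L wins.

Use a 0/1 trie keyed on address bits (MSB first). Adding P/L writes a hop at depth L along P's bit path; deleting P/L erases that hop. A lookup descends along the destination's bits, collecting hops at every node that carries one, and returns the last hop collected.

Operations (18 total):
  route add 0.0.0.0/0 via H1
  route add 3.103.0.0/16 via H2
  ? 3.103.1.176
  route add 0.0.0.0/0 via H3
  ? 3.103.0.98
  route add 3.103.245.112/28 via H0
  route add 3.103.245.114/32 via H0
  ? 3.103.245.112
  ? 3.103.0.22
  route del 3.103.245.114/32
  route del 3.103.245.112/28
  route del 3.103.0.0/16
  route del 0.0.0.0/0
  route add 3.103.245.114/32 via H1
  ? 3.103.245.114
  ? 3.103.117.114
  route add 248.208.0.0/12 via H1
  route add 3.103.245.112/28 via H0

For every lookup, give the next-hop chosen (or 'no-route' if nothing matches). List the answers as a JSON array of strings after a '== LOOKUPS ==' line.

Process each operation:
  add 0.0.0.0/0 -> H1 at depth 0
  add 3.103.0.0/16 -> H2 at depth 16
  ? 3.103.1.176  path d0:H1→d1:-→d2:-→d3:-→d4:-→d5:-→d6:-→d7:-→d8:-→d9:-→d10:-→d11:-→d12:-→d13:-→d14:-→d15:-→d16:H2  best=H2
  add 0.0.0.0/0 -> H3 at depth 0
  ? 3.103.0.98  path d0:H3→d1:-→d2:-→d3:-→d4:-→d5:-→d6:-→d7:-→d8:-→d9:-→d10:-→d11:-→d12:-→d13:-→d14:-→d15:-→d16:H2  best=H2
  add 3.103.245.112/28 -> H0 at depth 28
  add 3.103.245.114/32 -> H0 at depth 32
  ? 3.103.245.112  path d0:H3→d1:-→d2:-→d3:-→d4:-→d5:-→d6:-→d7:-→d8:-→d9:-→d10:-→d11:-→d12:-→d13:-→d14:-→d15:-→d16:H2→d17:-→d18:-→d19:-→d20:-→d21:-→d22:-→d23:-→d24:-→d25:-→d26:-→d27:-→d28:H0→d29:-→d30:-  best=H0
  ? 3.103.0.22  path d0:H3→d1:-→d2:-→d3:-→d4:-→d5:-→d6:-→d7:-→d8:-→d9:-→d10:-→d11:-→d12:-→d13:-→d14:-→d15:-→d16:H2  best=H2
  - 3.103.245.114/32 clear@32
  - 3.103.245.112/28 clear@28
  - 3.103.0.0/16 clear@16
  - 0.0.0.0/0 clear@0
  add 3.103.245.114/32 -> H1 at depth 32
  ? 3.103.245.114  path d0:-→d1:-→d2:-→d3:-→d4:-→d5:-→d6:-→d7:-→d8:-→d9:-→d10:-→d11:-→d12:-→d13:-→d14:-→d15:-→d16:-→d17:-→d18:-→d19:-→d20:-→d21:-→d22:-→d23:-→d24:-→d25:-→d26:-→d27:-→d28:-→d29:-→d30:-→d31:-→d32:H1  best=H1
  ? 3.103.117.114  path d0:-→d1:-→d2:-→d3:-→d4:-→d5:-→d6:-→d7:-→d8:-→d9:-→d10:-→d11:-→d12:-→d13:-→d14:-→d15:-→d16:-  best=no-route
  add 248.208.0.0/12 -> H1 at depth 12
  add 3.103.245.112/28 -> H0 at depth 28

== LOOKUPS ==
["H2","H2","H0","H2","H1","no-route"]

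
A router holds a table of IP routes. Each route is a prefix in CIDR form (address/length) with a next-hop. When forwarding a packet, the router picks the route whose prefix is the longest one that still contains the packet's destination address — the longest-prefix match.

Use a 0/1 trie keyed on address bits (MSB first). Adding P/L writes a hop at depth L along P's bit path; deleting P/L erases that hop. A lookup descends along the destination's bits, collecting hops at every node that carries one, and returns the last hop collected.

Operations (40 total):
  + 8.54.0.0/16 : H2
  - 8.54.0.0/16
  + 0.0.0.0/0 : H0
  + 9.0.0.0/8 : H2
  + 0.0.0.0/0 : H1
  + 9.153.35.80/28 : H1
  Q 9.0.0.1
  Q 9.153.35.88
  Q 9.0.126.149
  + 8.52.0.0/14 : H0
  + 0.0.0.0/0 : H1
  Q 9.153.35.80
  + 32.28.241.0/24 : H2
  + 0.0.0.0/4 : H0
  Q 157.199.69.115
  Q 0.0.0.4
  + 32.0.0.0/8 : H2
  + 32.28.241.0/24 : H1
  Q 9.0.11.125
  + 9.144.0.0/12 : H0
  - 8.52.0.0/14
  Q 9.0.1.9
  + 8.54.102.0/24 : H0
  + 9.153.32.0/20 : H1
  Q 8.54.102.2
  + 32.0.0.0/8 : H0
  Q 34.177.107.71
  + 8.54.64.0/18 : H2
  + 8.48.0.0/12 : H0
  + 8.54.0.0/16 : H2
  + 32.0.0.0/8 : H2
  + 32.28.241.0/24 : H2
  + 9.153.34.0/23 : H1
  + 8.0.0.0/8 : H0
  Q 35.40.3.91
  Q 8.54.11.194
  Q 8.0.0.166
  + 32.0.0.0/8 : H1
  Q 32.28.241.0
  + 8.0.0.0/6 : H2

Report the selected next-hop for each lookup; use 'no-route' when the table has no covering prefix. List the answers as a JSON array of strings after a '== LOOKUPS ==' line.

Process each operation:
  add 8.54.0.0/16 -> H2 at depth 16
  del 8.54.0.0/16 (clear depth 16)
  add 0.0.0.0/0 -> H0 at depth 0
  add 9.0.0.0/8 -> H2 at depth 8
  add 0.0.0.0/0 -> H1 at depth 0
  add 9.153.35.80/28 -> H1 at depth 28
  Q 9.0.0.1: descend 00001001 ; hops seen [H1,H2] ; pick H2
  Q 9.153.35.88: descend 0000100110011001001000110101 ; hops seen [H1,H2,H1] ; pick H1
  Q 9.0.126.149: descend 00001001 ; hops seen [H1,H2] ; pick H2
  add 8.52.0.0/14 -> H0 at depth 14
  add 0.0.0.0/0 -> H1 at depth 0
  Q 9.153.35.80: descend 0000100110011001001000110101 ; hops seen [H1,H2,H1] ; pick H1
  add 32.28.241.0/24 -> H2 at depth 24
  add 0.0.0.0/4 -> H0 at depth 4
  Q 157.199.69.115: descend ε ; hops seen [H1] ; pick H1
  Q 0.0.0.4: descend 0000 ; hops seen [H1,H0] ; pick H0
  add 32.0.0.0/8 -> H2 at depth 8
  add 32.28.241.0/24 -> H1 at depth 24
  Q 9.0.11.125: descend 00001001 ; hops seen [H1,H0,H2] ; pick H2
  add 9.144.0.0/12 -> H0 at depth 12
  del 8.52.0.0/14 (clear depth 14)
  Q 9.0.1.9: descend 00001001 ; hops seen [H1,H0,H2] ; pick H2
  add 8.54.102.0/24 -> H0 at depth 24
  add 9.153.32.0/20 -> H1 at depth 20
  Q 8.54.102.2: descend 000010000011011001100110 ; hops seen [H1,H0,H0] ; pick H0
  add 32.0.0.0/8 -> H0 at depth 8
  Q 34.177.107.71: descend 001000 ; hops seen [H1] ; pick H1
  add 8.54.64.0/18 -> H2 at depth 18
  add 8.48.0.0/12 -> H0 at depth 12
  add 8.54.0.0/16 -> H2 at depth 16
  add 32.0.0.0/8 -> H2 at depth 8
  add 32.28.241.0/24 -> H2 at depth 24
  add 9.153.34.0/23 -> H1 at depth 23
  add 8.0.0.0/8 -> H0 at depth 8
  Q 35.40.3.91: descend 001000 ; hops seen [H1] ; pick H1
  Q 8.54.11.194: descend 00001000001101100 ; hops seen [H1,H0,H0,H0,H2] ; pick H2
  Q 8.0.0.166: descend 0000100000 ; hops seen [H1,H0,H0] ; pick H0
  add 32.0.0.0/8 -> H1 at depth 8
  Q 32.28.241.0: descend 001000000001110011110001 ; hops seen [H1,H1,H2] ; pick H2
  add 8.0.0.0/6 -> H2 at depth 6

== LOOKUPS ==
["H2","H1","H2","H1","H1","H0","H2","H2","H0","H1","H1","H2","H0","H2"]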